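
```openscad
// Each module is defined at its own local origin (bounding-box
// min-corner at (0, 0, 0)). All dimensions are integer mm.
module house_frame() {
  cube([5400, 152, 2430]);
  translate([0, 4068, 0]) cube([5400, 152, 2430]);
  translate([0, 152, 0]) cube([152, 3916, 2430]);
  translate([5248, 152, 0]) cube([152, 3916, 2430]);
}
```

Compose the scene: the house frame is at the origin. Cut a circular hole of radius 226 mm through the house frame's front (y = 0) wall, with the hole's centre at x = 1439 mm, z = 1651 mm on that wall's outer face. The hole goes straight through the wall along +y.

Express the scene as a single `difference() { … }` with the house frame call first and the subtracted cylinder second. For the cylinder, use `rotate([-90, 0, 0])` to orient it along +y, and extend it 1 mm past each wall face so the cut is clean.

difference() {
  house_frame();
  translate([1439, -1, 1651]) rotate([-90, 0, 0]) cylinder(h = 154, r = 226);
}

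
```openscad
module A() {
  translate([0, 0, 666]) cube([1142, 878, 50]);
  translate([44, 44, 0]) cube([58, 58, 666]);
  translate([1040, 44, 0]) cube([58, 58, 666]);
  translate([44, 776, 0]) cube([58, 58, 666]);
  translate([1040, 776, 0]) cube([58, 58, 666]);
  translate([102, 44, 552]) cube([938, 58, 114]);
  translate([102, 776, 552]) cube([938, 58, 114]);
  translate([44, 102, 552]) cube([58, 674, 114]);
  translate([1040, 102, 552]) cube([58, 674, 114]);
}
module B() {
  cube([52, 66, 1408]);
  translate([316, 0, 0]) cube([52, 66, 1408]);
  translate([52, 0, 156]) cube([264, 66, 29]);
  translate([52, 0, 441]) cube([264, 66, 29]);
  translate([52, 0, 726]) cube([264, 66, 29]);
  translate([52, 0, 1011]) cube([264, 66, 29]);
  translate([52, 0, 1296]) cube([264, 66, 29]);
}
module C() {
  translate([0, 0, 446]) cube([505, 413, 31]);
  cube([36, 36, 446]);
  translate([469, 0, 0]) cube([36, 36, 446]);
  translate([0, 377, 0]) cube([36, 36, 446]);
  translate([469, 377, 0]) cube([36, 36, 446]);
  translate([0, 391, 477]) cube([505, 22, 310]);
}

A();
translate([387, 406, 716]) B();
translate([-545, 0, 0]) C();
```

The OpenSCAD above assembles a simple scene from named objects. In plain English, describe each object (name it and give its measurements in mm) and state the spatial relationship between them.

A is a table: top 1142 mm (x) × 878 mm (y), 50 mm thick, upper face at z = 716 mm, on four 58×58 mm square legs, each inset 44 mm from the nearest pair of top edges, running from z = 0 to the bottom of the top. Four apron rails, 58 mm thick and 114 mm tall, run between adjacent legs with their top edges flush with the underside of the top and their outer faces flush with the legs' outer faces.

B is a wooden ladder with two side rails of 52×66 mm section and 1408 mm height, set 368 mm apart overall. Between them run 5 rectangular rungs (66 mm deep, 29 mm thick), front faces flush with the rails' −y face. The bottom of the first rung is 156 mm above the floor and each subsequent rung is 285 mm higher than the one below.

C is a chair. The seat is a 505×413×31 mm slab with its top at z = 477 mm, on four 36×36 mm corner legs (flush with the seat edges, standing on z = 0). A flat backrest 22 mm thick, 310 mm tall, spans the full seat width and rises from the seat top along its +y edge, rear face flush with the rear of the seat.

The ladder is on top of the table, centred. The chair is on the floor beside the table on its −x side.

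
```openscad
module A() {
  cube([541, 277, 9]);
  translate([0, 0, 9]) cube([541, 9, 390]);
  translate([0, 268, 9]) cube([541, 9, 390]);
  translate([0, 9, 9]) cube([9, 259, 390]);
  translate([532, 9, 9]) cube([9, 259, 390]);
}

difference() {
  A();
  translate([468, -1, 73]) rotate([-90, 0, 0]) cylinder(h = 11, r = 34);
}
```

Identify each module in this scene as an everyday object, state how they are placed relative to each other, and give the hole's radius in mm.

The subtracted cylinder has r = 34 mm.

A is an open box. The open box has a circular hole through its front wall. The hole's radius is 34 mm.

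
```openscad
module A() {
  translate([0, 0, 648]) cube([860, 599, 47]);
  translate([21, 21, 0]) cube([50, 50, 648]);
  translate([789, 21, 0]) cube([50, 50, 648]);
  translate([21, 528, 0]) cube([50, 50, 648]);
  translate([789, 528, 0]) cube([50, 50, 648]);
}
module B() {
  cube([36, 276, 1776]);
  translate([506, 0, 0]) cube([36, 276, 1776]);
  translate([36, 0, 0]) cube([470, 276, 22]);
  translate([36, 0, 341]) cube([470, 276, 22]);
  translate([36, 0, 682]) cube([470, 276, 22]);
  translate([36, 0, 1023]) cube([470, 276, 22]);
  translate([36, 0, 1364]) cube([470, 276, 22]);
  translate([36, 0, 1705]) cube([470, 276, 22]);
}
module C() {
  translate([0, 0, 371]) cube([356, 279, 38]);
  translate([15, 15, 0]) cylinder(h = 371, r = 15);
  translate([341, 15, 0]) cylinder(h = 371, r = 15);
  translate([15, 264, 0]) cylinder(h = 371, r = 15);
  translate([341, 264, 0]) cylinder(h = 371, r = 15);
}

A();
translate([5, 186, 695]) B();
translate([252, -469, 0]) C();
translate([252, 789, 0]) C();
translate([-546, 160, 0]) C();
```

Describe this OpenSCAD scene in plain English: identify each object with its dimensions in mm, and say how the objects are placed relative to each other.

A is a rectangular dining table. The top is 860×599×47 mm with its upper surface at z = 695 mm. It stands on four 50×50 mm square legs, each inset 21 mm from the nearest pair of top edges, running from the floor to the underside of the top.

B is an open bookshelf. Two side panels, each 36 mm thick, 276 mm deep and 1776 mm tall, stand 542 mm apart (outside-to-outside). Between them sit 6 shelves, each 22 mm thick and 276 mm deep, spanning the full gap between the sides. The bottom shelf rests on the floor (its underside at z = 0) and the clear gap between one shelf's top and the next shelf's underside is 319 mm.

C is a four-legged stool. The seat is a 356×279×38 mm slab whose top surface is at z = 409 mm; four round legs, each 30 mm in diameter, run from the floor (z = 0) to the underside of the seat, each leg's axis is inset half a diameter from the nearest pair of seat edges (so the leg's bounding box is flush with the corner).

The bookshelf is on top of the table. Three stools sit around the table at the −y, +y, −x sides.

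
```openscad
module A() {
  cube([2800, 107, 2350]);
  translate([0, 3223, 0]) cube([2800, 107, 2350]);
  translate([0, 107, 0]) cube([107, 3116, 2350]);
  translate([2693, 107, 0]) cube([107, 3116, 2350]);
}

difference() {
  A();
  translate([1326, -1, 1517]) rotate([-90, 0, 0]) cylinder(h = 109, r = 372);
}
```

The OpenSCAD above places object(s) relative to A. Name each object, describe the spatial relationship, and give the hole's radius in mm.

A is a house frame. The house frame has a circular hole through its front wall. The hole's radius is 372 mm.

The subtracted cylinder has r = 372 mm.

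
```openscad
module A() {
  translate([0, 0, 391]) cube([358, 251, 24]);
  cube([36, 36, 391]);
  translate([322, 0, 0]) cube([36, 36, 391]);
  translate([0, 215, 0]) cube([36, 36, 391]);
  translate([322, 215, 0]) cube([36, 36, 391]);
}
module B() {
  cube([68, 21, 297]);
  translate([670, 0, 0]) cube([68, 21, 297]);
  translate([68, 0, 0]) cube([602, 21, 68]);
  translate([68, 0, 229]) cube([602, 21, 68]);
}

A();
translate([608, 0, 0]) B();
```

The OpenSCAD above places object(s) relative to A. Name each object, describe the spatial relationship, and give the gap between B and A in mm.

A is a stool. B is a picture frame. The picture frame is on the floor beside the stool on its +x side. The gap between the picture frame and the stool is 250 mm.

The picture frame's nearest face is 250 mm from the stool's +x face.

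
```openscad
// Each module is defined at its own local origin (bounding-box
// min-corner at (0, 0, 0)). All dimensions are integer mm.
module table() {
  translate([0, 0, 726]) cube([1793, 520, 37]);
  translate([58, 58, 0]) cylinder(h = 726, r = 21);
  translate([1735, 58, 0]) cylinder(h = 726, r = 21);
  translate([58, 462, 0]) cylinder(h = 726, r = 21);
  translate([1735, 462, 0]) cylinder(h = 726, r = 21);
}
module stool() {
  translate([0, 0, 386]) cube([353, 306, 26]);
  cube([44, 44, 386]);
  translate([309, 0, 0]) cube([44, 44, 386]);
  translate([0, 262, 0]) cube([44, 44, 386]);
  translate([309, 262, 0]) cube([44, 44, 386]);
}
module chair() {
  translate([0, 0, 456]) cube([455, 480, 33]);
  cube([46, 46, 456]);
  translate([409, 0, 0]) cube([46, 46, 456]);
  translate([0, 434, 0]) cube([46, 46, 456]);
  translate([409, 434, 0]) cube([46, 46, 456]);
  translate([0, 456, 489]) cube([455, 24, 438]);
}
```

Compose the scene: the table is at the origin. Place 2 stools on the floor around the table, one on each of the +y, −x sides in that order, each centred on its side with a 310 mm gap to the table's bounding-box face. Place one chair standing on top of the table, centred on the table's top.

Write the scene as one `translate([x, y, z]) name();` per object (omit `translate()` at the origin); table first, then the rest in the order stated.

table();
translate([720, 830, 0]) stool();
translate([-663, 107, 0]) stool();
translate([669, 20, 763]) chair();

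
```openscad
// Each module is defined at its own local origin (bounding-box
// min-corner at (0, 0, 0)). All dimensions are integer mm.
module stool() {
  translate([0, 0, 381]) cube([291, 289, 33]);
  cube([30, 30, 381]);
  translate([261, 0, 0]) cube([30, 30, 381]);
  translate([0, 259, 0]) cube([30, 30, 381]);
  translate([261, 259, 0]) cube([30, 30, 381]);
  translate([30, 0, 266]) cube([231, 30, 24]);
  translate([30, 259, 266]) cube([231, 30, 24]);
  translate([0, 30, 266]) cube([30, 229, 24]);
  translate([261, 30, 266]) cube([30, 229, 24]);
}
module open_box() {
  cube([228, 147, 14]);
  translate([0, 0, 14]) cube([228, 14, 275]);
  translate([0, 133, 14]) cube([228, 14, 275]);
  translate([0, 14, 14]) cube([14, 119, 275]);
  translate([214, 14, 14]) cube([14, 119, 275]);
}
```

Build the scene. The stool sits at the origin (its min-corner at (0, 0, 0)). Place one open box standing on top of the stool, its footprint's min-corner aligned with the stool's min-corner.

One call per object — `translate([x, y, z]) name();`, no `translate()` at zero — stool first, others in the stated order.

stool();
translate([0, 0, 414]) open_box();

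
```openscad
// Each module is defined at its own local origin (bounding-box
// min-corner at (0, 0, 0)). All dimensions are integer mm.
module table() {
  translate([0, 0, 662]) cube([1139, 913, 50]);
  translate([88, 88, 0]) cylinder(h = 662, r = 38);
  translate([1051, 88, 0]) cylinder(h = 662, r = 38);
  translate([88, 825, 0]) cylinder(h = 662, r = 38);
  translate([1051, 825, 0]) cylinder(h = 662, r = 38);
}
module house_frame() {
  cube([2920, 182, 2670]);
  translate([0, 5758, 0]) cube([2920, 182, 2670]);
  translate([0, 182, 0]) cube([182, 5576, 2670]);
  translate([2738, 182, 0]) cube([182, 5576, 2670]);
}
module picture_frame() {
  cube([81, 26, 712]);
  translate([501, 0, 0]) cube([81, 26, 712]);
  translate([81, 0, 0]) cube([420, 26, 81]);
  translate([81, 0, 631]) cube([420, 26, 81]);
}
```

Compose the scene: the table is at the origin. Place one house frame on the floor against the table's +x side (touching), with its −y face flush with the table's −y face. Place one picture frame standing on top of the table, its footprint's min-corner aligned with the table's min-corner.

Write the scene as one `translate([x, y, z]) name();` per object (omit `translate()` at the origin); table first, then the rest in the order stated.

table();
translate([1139, 0, 0]) house_frame();
translate([0, 0, 712]) picture_frame();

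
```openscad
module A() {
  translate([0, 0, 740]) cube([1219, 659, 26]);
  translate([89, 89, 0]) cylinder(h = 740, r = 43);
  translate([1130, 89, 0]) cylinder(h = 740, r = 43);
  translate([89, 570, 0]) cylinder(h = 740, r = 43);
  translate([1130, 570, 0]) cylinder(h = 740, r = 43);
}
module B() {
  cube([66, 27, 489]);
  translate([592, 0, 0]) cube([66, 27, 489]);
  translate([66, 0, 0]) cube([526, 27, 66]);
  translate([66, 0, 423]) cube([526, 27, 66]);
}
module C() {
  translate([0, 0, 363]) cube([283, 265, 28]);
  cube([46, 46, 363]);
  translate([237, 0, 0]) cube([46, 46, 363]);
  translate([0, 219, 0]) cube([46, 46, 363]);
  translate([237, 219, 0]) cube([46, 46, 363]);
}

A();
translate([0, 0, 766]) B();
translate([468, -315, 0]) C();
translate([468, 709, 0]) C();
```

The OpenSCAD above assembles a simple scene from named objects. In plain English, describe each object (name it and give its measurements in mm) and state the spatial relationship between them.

A is a table with a 1219×659 mm rectangular top, 26 mm thick, top surface at z = 766 mm, supported by four round legs of 86 mm diameter, each leg's bounding box inset 46 mm from the nearest pair of top edges, running from the floor.

B is a picture frame with a 526×357 mm rectangular opening (x by z) and a uniform 66 mm border on every side. Frame depth is 27 mm along y. It is built from two vertical stiles running the full outside height and two horizontal rails spanning the gap between the stiles.

C is a simple wooden stool: a rectangular seat 283 mm (x) by 265 mm (y), 28 mm thick, top face at z = 391 mm, on four square legs, each 46×46 mm in cross-section. The legs rest on z = 0, each flush with a corner of the seat.

The picture frame is on top of the table. Two stools sit around the table at the −y, +y sides.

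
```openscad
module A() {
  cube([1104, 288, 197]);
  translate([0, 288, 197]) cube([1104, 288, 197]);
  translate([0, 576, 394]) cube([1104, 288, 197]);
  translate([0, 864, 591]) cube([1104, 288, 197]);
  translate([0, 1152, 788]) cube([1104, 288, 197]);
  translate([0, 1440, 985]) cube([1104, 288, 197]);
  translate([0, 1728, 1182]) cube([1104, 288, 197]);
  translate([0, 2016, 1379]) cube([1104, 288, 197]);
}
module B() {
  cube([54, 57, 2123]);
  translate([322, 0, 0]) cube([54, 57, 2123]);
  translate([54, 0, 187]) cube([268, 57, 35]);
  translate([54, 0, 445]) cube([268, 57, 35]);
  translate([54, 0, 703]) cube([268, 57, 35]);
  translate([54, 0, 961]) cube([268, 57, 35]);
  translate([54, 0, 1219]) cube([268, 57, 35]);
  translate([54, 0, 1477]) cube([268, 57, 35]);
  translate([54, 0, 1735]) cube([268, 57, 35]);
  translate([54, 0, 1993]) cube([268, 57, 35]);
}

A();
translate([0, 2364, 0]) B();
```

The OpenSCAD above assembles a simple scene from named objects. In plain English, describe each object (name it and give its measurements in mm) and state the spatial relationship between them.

A is a run of 8 identical solid stair steps. Each tread is 1104×288 mm and each step block is 197 mm high. Step 1 rests on the floor; step k is offset from step 1 by (k−1)×288 mm in y and (k−1)×197 mm in z.

B is a wooden ladder with two side rails of 54×57 mm section and 2123 mm height, set 376 mm apart overall. Between them run 8 rectangular rungs (57 mm deep, 35 mm thick), front faces flush with the rails' −y face. The bottom of the first rung is 187 mm above the floor and each subsequent rung is 258 mm higher than the one below.

The ladder is on the floor beside the staircase on its +y side.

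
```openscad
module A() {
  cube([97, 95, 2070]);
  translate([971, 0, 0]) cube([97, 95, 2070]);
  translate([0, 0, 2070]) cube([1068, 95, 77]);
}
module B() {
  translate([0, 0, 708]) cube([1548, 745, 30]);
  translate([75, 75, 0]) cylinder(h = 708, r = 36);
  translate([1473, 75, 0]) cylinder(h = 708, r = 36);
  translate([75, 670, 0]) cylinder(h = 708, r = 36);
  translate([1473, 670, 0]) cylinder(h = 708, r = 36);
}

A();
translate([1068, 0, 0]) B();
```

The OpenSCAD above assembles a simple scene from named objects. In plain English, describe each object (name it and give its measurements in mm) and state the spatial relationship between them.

A is a rectangular door frame: two vertical jambs of 97×95 mm section, 2070 mm tall, with a clear opening 874 mm wide between their inner faces. A header 77 mm tall and 95 mm deep lies on top of the jambs and spans the full outside width.

B is a table: top 1548 mm (x) × 745 mm (y), 30 mm thick, upper face at z = 738 mm, on four round legs of 72 mm diameter, each leg's bounding box inset 39 mm from the nearest pair of top edges, running from z = 0 to the bottom of the top.

The table is against the door frame's +x side, with their −y faces flush.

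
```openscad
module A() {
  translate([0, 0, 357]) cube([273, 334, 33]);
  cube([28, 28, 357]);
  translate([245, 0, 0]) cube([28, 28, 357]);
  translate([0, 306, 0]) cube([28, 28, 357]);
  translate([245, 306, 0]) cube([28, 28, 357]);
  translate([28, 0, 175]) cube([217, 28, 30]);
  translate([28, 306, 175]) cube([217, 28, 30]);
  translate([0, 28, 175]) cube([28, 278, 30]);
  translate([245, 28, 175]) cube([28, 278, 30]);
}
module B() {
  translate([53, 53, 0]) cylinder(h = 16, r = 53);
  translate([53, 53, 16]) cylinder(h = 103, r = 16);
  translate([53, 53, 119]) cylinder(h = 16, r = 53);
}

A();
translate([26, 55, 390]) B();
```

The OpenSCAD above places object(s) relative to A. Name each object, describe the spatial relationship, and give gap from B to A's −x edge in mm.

The spool's min-x is at 26; the stool's min-x is 0; gap = 26 mm.

A is a stool. B is a spool. The spool is on top of the stool. The gap from the spool to the stool's −x edge is 26 mm.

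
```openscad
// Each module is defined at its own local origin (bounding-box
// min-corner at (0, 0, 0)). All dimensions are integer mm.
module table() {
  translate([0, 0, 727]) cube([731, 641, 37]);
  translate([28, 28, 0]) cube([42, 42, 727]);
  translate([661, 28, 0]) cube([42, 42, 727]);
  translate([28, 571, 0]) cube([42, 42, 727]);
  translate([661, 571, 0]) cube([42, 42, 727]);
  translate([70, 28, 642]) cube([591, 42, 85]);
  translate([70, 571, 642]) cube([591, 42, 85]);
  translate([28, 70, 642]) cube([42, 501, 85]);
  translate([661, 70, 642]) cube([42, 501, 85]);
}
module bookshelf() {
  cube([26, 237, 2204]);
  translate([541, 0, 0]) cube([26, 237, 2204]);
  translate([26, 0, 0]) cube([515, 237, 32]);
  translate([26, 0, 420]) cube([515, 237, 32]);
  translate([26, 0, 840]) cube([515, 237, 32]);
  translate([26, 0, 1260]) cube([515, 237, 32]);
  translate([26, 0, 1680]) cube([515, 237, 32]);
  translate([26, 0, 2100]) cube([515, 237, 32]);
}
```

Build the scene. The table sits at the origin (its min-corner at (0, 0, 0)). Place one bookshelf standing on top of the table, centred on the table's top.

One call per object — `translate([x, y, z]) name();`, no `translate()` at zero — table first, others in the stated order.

table();
translate([82, 202, 764]) bookshelf();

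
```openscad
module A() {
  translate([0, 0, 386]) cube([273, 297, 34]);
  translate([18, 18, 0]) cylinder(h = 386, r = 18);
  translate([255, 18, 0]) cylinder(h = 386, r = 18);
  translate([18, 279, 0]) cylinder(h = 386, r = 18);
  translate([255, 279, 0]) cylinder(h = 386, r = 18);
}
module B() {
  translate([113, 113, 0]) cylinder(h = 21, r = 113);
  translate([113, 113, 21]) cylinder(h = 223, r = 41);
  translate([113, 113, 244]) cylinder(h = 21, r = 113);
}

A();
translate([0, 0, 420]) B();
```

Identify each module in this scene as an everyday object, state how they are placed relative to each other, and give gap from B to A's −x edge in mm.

A is a stool. B is a spool. The spool is on top of the stool. The gap from the spool to the stool's −x edge is 0 mm.

The spool's min-x is at 0; the stool's min-x is 0; gap = 0 mm.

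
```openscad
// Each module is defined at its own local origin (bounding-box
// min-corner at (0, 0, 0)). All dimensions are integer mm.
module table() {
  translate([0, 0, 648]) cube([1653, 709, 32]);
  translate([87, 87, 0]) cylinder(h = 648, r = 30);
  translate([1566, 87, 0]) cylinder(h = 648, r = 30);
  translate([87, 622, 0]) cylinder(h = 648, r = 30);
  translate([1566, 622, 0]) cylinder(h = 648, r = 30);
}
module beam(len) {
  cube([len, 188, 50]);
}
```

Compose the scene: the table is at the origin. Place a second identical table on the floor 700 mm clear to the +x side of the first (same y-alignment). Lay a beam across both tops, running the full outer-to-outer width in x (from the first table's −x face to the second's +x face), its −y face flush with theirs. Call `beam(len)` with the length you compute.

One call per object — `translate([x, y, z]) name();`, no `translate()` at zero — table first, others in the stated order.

table();
translate([2353, 0, 0]) table();
translate([0, 0, 680]) beam(4006);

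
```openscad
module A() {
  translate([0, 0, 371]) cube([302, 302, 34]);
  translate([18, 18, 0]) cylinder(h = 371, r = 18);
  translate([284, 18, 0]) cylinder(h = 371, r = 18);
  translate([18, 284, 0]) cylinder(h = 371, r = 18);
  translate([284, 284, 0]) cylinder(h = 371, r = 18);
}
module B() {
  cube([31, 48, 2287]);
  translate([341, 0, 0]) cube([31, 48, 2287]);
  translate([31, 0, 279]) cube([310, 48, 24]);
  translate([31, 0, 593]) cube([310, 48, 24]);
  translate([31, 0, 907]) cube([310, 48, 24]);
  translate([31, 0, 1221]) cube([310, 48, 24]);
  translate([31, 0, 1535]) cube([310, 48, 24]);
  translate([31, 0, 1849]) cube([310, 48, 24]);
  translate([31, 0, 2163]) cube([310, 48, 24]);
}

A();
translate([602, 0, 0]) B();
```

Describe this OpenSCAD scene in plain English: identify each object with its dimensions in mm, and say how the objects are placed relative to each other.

A is a four-legged stool. The seat is a 302×302×34 mm slab whose top surface is at z = 405 mm; four round legs, each 36 mm in diameter, run from the floor (z = 0) to the underside of the seat, each leg's axis is inset half a diameter from the nearest pair of seat edges (so the leg's bounding box is flush with the corner).

B is a straight ladder. Two 31×48 mm vertical rails, 2287 mm tall, stand 372 mm apart (outside-to-outside) with their front faces coplanar on the −y side. 7 rungs, each 48 mm deep and 24 mm tall, span between the inner faces of the rails, front faces flush with the rails. The lowest rung's underside is at z = 279 mm and rungs are spaced 314 mm apart (underside to underside).

The ladder is on the floor beside the stool on its +x side.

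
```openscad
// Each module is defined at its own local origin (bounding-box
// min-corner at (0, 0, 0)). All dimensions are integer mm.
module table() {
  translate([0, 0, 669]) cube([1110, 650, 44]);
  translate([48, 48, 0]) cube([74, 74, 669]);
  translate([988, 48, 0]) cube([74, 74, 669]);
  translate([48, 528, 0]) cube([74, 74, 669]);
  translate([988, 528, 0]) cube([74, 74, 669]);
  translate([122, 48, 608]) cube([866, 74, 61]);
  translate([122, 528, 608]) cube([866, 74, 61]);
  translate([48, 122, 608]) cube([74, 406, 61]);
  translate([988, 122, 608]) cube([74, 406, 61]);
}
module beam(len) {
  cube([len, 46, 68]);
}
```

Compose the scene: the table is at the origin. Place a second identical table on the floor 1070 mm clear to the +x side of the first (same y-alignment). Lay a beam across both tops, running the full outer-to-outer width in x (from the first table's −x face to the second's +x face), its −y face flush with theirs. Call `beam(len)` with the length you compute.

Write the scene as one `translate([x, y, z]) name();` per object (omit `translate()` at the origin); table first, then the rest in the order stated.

table();
translate([2180, 0, 0]) table();
translate([0, 0, 713]) beam(3290);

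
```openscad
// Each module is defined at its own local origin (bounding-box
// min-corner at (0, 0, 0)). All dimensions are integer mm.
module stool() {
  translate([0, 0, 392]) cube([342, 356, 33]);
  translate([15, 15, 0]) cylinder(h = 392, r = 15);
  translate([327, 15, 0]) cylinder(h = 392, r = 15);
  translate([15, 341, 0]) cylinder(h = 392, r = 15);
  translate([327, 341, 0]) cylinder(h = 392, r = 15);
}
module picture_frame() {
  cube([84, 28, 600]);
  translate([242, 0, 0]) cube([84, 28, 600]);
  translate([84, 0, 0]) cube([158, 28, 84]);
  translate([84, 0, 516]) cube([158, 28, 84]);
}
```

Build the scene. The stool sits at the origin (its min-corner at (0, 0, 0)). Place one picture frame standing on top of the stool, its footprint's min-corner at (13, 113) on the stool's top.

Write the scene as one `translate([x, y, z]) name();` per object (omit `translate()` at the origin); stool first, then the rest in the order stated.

stool();
translate([13, 113, 425]) picture_frame();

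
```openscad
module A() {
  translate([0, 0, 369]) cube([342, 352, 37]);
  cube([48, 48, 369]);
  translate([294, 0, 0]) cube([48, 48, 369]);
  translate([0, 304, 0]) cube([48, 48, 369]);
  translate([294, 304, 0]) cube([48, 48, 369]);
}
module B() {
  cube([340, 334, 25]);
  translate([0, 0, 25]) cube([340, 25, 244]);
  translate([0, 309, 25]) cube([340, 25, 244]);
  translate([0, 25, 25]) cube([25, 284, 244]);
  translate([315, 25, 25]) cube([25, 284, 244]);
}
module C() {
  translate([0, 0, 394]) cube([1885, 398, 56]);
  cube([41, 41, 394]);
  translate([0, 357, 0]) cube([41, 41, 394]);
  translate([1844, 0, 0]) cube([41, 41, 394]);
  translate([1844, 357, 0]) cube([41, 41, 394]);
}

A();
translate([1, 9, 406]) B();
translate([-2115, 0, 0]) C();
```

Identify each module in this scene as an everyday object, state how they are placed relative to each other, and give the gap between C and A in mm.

The bench's nearest face is 230 mm from the stool's −x face.

A is a stool. B is an open box. C is a bench. The open box is on top of the stool, centred. The bench is on the floor beside the stool on its −x side. The gap between the bench and the stool is 230 mm.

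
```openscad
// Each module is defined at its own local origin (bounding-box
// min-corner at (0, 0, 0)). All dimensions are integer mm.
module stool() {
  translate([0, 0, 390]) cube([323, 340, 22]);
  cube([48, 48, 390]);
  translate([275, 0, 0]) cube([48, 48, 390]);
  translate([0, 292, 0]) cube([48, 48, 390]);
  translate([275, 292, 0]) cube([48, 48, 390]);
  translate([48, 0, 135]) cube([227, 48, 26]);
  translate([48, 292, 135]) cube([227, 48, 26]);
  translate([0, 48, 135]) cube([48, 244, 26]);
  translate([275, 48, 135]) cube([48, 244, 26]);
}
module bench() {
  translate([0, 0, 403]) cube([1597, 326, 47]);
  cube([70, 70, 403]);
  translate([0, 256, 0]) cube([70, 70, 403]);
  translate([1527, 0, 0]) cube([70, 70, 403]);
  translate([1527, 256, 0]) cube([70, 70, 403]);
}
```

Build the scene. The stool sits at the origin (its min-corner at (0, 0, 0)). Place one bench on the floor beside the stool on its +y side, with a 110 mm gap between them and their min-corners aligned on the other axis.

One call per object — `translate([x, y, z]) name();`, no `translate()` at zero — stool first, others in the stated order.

stool();
translate([0, 450, 0]) bench();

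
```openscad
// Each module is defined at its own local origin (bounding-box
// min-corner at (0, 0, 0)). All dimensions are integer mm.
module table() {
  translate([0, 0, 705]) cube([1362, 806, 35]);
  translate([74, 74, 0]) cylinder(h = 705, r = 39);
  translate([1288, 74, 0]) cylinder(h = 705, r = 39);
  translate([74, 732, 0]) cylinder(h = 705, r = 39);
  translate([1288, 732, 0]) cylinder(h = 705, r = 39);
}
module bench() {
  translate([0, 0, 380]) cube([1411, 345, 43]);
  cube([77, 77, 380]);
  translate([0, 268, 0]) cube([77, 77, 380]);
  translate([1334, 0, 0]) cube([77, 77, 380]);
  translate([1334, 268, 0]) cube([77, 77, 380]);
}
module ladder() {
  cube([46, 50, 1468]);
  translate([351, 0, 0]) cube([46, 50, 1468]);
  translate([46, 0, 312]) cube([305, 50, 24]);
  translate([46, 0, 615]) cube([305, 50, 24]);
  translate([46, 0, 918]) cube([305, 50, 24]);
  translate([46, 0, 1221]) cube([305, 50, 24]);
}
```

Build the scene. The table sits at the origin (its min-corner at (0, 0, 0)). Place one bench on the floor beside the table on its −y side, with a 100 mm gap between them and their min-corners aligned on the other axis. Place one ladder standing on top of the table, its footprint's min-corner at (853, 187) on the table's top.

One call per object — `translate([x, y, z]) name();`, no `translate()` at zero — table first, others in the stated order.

table();
translate([0, -445, 0]) bench();
translate([853, 187, 740]) ladder();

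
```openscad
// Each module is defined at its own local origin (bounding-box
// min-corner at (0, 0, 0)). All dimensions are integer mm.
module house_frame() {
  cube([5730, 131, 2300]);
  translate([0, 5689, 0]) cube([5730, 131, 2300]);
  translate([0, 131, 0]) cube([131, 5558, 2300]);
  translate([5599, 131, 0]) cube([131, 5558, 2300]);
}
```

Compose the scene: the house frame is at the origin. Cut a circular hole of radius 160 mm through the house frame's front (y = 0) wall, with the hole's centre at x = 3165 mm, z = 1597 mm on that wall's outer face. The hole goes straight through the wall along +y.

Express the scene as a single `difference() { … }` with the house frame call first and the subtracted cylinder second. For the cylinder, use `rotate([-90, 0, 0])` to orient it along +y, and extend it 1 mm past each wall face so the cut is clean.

difference() {
  house_frame();
  translate([3165, -1, 1597]) rotate([-90, 0, 0]) cylinder(h = 133, r = 160);
}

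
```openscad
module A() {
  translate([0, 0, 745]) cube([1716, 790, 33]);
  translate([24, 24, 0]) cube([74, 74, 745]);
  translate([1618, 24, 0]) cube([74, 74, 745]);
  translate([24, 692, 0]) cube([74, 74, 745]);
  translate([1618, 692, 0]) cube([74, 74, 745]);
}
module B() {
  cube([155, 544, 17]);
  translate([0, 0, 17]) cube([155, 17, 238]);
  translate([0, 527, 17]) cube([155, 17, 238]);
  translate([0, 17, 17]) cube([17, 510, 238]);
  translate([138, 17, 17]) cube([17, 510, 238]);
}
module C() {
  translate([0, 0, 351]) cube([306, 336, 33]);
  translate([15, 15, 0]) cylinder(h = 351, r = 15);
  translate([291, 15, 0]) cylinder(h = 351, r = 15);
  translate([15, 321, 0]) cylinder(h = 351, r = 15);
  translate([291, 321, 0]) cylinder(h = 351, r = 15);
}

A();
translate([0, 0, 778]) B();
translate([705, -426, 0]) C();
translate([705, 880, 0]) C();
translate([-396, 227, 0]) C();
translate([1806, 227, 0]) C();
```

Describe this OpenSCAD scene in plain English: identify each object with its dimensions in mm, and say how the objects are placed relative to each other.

A is a rectangular dining table. The top is 1716×790×33 mm with its upper surface at z = 778 mm. It stands on four 74×74 mm square legs, each inset 24 mm from the nearest pair of top edges, running from the floor to the underside of the top.

B is an open storage box with external size 155×544×255 mm and wall thickness 17 mm (the base is also 17 mm thick). The base covers the whole footprint; the four walls stand on the base, with the y-facing walls full-width and the x-facing walls fitting between their inner faces.

C is a four-legged stool. The seat is a 306×336×33 mm slab whose top surface is at z = 384 mm; four round legs, each 30 mm in diameter, run from the floor (z = 0) to the underside of the seat, each leg's axis is inset half a diameter from the nearest pair of seat edges (so the leg's bounding box is flush with the corner).

The open box is on top of the table. Four stools sit around the table at the −y, +y, −x, +x sides.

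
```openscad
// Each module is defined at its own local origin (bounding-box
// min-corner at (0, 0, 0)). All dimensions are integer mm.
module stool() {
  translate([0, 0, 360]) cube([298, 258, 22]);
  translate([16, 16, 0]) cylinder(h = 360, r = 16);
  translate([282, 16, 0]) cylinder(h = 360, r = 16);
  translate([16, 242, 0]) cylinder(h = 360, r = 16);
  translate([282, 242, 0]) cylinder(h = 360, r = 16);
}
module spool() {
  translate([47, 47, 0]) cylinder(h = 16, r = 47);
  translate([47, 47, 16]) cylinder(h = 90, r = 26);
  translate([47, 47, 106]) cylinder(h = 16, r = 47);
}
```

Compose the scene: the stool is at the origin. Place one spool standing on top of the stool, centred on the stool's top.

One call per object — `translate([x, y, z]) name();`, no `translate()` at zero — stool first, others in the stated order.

stool();
translate([102, 82, 382]) spool();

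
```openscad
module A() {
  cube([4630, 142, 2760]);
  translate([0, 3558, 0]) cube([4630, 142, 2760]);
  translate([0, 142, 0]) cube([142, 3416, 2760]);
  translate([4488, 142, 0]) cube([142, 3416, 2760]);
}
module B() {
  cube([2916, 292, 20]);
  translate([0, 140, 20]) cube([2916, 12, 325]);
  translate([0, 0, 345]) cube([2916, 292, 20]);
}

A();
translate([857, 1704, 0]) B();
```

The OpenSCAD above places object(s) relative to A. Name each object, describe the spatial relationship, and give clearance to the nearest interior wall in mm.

Clearances: x = 715, y = 1562; minimum 715 mm.

A is a house frame. B is an I-beam. The I-beam sits inside the house frame, centred. The clearance to the nearest interior wall is 715 mm.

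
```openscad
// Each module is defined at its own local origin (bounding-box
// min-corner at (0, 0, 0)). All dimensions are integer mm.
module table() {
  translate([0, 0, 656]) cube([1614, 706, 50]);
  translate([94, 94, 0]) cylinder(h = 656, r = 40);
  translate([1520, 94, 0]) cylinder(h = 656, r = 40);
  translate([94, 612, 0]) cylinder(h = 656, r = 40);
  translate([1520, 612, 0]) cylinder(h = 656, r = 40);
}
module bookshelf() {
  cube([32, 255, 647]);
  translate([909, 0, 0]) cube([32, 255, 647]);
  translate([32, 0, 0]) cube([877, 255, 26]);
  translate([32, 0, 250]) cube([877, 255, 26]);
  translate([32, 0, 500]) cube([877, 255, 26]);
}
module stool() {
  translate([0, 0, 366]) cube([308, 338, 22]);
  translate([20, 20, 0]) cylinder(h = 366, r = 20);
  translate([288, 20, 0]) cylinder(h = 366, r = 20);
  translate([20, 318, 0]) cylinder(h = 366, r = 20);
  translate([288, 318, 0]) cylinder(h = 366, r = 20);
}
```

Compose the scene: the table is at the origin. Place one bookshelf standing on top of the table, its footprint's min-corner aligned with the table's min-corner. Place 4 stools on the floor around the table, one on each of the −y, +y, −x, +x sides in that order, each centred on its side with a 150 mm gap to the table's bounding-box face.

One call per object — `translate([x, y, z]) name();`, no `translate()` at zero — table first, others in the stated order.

table();
translate([0, 0, 706]) bookshelf();
translate([653, -488, 0]) stool();
translate([653, 856, 0]) stool();
translate([-458, 184, 0]) stool();
translate([1764, 184, 0]) stool();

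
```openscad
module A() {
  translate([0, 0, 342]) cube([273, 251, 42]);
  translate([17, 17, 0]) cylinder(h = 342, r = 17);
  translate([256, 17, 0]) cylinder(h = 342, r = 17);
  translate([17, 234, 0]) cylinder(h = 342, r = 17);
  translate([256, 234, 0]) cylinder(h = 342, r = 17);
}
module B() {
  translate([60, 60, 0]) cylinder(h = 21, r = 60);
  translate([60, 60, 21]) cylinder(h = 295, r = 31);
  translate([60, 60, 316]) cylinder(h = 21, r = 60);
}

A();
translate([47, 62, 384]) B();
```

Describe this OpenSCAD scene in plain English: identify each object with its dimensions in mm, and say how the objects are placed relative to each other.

A is a four-legged stool. The seat is a 273×251×42 mm slab whose top surface is at z = 384 mm; four round legs, each 34 mm in diameter, run from the floor (z = 0) to the underside of the seat, each leg's axis is inset half a diameter from the nearest pair of seat edges (so the leg's bounding box is flush with the corner).

B is a spool: two coaxial disc flanges of radius 60 mm and thickness 21 mm, joined by a core cylinder of radius 31 mm and height 295 mm. The lower flange rests on z = 0 and the three cylinders share a vertical axis.

The spool is on top of the stool.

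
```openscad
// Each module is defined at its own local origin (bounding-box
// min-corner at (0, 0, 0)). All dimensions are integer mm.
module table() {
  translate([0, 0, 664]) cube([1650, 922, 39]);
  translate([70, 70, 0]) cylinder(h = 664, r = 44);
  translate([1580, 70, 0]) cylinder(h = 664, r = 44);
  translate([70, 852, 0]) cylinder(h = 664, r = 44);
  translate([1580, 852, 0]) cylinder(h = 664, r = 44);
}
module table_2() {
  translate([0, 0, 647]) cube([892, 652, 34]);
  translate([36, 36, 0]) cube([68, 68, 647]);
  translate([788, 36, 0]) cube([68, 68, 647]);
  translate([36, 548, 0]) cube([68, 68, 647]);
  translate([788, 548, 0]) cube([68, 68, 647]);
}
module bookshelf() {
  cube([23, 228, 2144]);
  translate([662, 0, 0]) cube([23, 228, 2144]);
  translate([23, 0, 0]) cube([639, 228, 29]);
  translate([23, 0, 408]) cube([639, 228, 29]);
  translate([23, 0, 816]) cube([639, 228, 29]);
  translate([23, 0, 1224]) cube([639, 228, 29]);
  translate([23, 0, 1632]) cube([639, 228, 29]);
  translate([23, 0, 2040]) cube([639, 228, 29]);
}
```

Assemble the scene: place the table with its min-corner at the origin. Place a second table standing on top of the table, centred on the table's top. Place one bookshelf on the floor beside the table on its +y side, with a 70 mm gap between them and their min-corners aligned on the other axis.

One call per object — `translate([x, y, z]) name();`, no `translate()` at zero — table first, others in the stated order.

table();
translate([379, 135, 703]) table_2();
translate([0, 992, 0]) bookshelf();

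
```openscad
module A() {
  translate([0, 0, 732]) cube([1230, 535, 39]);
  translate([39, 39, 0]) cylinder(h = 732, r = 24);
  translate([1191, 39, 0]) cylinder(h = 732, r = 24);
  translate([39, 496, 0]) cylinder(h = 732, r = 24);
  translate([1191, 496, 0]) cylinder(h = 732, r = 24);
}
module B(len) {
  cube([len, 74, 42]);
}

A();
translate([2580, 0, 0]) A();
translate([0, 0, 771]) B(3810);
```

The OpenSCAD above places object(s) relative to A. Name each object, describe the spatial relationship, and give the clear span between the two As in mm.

A is a table. B is a beam. A beam spans the tops of two tables. The clear span between the two tables is 1350 mm.

Second table starts at x = 2580; first ends at x = 1230; clear span = 2580 − 1230 = 1350 mm.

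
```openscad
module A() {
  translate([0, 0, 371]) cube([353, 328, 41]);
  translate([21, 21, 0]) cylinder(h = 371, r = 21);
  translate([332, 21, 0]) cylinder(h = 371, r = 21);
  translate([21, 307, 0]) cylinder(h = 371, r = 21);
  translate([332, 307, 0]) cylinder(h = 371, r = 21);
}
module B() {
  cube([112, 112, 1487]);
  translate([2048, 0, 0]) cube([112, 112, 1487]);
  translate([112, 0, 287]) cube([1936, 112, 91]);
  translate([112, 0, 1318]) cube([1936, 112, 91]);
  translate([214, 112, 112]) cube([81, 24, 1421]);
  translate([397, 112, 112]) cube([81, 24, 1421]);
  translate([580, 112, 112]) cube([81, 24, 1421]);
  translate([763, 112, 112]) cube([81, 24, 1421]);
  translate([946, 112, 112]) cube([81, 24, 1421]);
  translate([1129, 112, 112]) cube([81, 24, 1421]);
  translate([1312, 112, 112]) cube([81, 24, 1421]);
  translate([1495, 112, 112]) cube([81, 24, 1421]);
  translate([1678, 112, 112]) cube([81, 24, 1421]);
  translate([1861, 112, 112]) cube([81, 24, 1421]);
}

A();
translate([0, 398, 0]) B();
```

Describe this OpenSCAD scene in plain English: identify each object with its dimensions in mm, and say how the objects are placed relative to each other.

A is a four-legged stool. The seat is 353×328 mm, 41 mm thick, top at z = 412 mm. It stands on four round legs, each 42 mm in diameter, from z = 0 to the seat underside, each leg's axis is inset half a diameter from the nearest pair of seat edges (so the leg's bounding box is flush with the corner).

B is a fence section. Two 112×112 mm posts, 1487 mm tall, stand on the floor with a clear span of 1936 mm between their inner faces. Two horizontal rails of 112×91 mm section span the gap between the posts with their undersides at z = 287 mm and z = 1318 mm, flush with the posts' −y face. 10 pickets, each 81 mm wide, 24 mm thick and 1421 mm tall, are fixed to the +y face of the rails with their bottoms at z = 112 mm, evenly spaced across the span with equal gaps (rounded down to the nearest mm) at the −x end and between each pair — any rounding remainder accumulates at the +x end.

The fence section is on the floor beside the stool on its +y side.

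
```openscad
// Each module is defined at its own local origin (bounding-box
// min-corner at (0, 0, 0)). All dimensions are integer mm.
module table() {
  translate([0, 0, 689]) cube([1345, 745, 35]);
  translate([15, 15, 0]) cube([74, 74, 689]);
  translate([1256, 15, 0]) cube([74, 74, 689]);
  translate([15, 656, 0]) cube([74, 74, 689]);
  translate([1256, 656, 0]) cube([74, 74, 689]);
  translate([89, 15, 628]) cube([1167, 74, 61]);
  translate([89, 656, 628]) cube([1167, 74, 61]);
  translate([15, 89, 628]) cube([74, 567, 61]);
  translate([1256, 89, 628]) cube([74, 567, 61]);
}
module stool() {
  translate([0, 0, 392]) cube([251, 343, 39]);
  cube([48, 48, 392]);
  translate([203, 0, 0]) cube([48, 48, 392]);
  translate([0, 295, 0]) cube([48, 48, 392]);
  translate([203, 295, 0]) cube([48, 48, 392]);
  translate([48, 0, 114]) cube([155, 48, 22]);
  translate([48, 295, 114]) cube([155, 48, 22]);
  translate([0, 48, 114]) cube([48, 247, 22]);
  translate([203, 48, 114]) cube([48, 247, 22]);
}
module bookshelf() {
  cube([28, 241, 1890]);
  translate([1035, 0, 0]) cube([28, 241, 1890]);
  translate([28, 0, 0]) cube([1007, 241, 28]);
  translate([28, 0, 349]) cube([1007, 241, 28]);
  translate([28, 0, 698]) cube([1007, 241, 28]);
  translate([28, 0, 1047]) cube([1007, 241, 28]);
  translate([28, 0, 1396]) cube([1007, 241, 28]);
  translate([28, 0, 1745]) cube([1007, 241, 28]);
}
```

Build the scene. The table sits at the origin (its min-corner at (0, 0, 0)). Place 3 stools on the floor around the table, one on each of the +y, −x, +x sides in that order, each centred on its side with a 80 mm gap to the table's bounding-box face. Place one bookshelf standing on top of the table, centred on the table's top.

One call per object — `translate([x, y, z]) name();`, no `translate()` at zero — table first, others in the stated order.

table();
translate([547, 825, 0]) stool();
translate([-331, 201, 0]) stool();
translate([1425, 201, 0]) stool();
translate([141, 252, 724]) bookshelf();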